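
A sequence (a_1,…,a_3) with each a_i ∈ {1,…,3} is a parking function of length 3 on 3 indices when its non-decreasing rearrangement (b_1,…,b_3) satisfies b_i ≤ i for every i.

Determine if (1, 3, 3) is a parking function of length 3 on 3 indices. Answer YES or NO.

Sorted: b = (1, 3, 3).
  b_1=1 ≤ 1
  b_2=3 > 2
  fails at i=2 ⇒ NO

NO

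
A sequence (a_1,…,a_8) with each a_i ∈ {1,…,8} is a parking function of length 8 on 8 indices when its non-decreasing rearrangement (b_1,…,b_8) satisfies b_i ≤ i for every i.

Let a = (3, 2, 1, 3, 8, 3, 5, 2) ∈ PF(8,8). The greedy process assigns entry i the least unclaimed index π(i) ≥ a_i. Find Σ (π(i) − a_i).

9

Σπ(i) = 1+…+8 = 36; Σa = 3+2+1+3+8+3+5+2 = 27; disp = 36−27 = 9.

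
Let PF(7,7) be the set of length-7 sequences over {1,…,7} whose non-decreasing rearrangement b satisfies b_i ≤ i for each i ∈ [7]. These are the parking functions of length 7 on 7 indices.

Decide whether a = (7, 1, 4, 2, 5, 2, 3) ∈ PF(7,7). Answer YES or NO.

YES

Rearranged: b = (1, 2, 2, 3, 4, 5, 7).
  b_1=1 ≤ 1
  b_2=2 ≤ 2
  b_3=2 ≤ 3
  b_4=3 ≤ 4
  b_5=4 ≤ 5
  b_6=5 ≤ 6
  b_7=7 ≤ 7
All bounds hold ⇒ YES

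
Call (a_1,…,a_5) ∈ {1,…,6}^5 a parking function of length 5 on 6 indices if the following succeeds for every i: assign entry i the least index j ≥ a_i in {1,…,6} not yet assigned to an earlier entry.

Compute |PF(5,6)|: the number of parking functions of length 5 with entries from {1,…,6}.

4802

|PF| = (7−5)·7^(5−1) = 2·2401 = 4802
One tuple (1,1,2,1,5) → sorted (1,1,1,2,5): b_i ≤ 1+i ∀i, a PF.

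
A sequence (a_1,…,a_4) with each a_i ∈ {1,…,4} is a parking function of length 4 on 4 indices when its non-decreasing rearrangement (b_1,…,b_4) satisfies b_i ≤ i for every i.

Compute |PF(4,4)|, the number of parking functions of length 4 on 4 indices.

Count = (4+1−4)·(4+1)^{4−1} = 1 · 125 = 125 (Konheim–Weiss)
Example (1,2,3,2) → sorted (1,2,2,3): b_i ≤ i ∀i, a PF.

125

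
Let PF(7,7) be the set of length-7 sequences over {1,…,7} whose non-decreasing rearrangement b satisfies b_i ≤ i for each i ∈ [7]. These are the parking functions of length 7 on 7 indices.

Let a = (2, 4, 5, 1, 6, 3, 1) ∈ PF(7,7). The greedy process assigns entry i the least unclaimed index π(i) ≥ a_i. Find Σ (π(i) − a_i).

Σπ = 7·8/2 = 28 (π permutes [7]); Σa = 2+4+5+1+6+3+1 = 22; disp = 28−22 = 6.

6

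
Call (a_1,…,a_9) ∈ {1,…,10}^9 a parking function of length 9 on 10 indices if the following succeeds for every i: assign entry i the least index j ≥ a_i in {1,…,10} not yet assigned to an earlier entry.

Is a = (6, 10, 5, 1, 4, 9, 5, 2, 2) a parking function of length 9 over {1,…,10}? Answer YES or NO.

Order a: b = (1, 2, 2, 4, 5, 5, 6, 9, 10).
  b_1=1 ≤ 2
  b_2=2 ≤ 3
  b_3=2 ≤ 4
  b_4=4 ≤ 5
  b_5=5 ≤ 6
  b_6=5 ≤ 7
  b_7=6 ≤ 8
  b_8=9 ≤ 9
  b_9=10 ≤ 10
All bounds hold ⇒ YES

YES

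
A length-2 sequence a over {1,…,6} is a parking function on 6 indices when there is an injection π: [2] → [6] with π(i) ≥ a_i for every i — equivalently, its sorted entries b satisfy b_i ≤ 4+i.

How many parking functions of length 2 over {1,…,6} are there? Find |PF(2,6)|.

|PF| = 5·7^1 = 5·7 = 35 (Pollak)
Example (5,6) → sorted (5,6): b_i ≤ 4+i ∀i, a PF.

35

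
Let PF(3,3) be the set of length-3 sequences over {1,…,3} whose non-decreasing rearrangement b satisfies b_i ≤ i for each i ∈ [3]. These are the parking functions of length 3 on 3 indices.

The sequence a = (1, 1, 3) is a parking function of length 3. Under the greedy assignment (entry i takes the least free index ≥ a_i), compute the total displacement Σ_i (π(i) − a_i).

Σπ(i) = 1+…+3 = 6; Σa = 1+1+3 = 5; disp = 6−5 = 1.

1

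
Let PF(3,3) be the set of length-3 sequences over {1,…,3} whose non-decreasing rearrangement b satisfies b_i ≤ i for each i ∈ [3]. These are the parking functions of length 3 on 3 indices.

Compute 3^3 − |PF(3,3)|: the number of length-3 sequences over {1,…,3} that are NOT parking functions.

11

Count = (4−3)·4^(3−1) = 1×16 = 16 (Konheim–Weiss)
One tuple (2,3,3) → sorted (2,3,3): b_1=2>1, not a PF.
So 27 − 16 = 11 fail.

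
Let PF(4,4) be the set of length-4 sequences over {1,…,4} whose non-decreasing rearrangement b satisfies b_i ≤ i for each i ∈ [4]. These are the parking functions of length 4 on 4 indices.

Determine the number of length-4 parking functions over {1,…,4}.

#PF = (5−4)·5^(4−1) = 1×125 = 125 (Konheim–Weiss)
Example (4,1,3,2) → sorted (1,2,3,4): b_i ≤ i ∀i, a PF.

125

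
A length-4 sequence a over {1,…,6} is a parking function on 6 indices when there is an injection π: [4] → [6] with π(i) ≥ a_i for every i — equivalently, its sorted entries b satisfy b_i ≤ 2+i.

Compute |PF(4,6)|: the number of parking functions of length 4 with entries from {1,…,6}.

1029

#PF = (7−4)·7^(4−1) = 3·343 = 1029 [KW]
Check (3,5,3,4) → sorted (3,3,4,5): b_i ≤ 2+i ∀i, a PF.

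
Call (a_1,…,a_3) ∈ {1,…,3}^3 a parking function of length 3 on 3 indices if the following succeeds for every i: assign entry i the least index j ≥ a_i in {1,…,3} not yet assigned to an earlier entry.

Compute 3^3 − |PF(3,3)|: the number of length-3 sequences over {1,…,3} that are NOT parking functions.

11

#PF = (3+1−3)·(3+1)^{3−1} = 1×16 = 16 [KW]
E.g. (3,3,3) → sorted (3,3,3): b_1=3>1, not a PF.
Total 27; non-PF = 27−16 = 11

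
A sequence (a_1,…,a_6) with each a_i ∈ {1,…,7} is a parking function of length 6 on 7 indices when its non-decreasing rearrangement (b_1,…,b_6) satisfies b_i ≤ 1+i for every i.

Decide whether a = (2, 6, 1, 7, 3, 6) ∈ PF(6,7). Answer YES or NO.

Sorted: b = (1, 2, 3, 6, 6, 7).
  b_1=1 ≤ 2
  b_2=2 ≤ 3
  b_3=3 ≤ 4
  b_4=6 > 5
  fails at i=4 ⇒ NO

NO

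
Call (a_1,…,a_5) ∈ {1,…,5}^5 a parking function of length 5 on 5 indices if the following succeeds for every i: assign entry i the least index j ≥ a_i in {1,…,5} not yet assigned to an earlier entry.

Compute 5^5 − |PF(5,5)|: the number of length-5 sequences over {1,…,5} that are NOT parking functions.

1829

|PF| = (5−5+1)·(5+1)^(5−1) = 1·1296 = 1296 [KW]
E.g. (2,3,5,3,3) → sorted (2,3,3,3,5): b_1=2>1, not a PF.
5^5 − 1296 = 3125 − 1296 = 1829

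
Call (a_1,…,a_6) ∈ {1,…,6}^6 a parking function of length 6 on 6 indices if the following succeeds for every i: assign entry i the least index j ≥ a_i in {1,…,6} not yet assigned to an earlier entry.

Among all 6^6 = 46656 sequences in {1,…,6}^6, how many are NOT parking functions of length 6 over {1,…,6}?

|PF(6,6)| = (6+1−6)·(6+1)^{6−1} = 1·16807 = 16807 [KW]
One tuple (6,6,6,4,6,1) → sorted (1,4,6,6,6,6): b_2=4>2, not a PF.
6^6 − 16807 = 46656 − 16807 = 29849

29849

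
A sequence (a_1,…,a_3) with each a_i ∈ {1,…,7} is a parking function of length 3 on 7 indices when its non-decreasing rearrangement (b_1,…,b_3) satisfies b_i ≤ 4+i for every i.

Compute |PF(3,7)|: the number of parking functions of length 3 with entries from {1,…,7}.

320

#PF = (7−3+1)·(7+1)^(3−1) = 5×64 = 320 (Pollak)
Example (4,7,1) → sorted (1,4,7): b_i ≤ 4+i ∀i, a PF.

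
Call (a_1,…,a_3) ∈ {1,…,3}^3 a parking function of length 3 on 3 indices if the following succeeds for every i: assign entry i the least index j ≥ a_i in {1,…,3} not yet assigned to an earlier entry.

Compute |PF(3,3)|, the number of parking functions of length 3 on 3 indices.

|PF| = (3+1−3)·(3+1)^{3−1} = 1 · 16 = 16 (Pollak)
Check (3,1,2) → sorted (1,2,3): b_i ≤ i ∀i, a PF.

16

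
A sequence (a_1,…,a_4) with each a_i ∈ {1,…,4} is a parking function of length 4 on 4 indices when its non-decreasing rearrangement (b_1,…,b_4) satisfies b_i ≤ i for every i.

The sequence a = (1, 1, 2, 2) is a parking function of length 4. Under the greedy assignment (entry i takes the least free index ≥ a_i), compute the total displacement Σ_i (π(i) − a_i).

Σπ = 4·5/2 = 10 (π permutes [4]); Σa = 1+1+2+2 = 6; disp = 10−6 = 4.

4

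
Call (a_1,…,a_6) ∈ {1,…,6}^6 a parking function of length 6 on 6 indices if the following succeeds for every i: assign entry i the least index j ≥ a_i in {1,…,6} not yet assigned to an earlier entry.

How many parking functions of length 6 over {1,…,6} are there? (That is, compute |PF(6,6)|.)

|PF| = (6−6+1)·(6+1)^(6−1) = 1×16807 = 16807
Example (2,3,3,3,4,1) → sorted (1,2,3,3,3,4): b_i ≤ i ∀i, a PF.

16807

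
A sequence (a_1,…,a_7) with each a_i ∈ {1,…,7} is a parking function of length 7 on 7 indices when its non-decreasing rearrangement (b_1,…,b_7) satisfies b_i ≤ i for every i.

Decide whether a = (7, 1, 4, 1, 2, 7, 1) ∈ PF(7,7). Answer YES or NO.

Order a: b = (1, 1, 1, 2, 4, 7, 7).
  b_1=1 ≤ 1
  b_2=1 ≤ 2
  b_3=1 ≤ 3
  b_4=2 ≤ 4
  b_5=4 ≤ 5
  b_6=7 > 6
  fails at i=6 ⇒ NO

NO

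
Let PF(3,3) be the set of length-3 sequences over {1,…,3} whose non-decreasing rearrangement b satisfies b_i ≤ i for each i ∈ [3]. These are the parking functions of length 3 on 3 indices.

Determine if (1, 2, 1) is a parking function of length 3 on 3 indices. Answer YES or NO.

Rearranged: b = (1, 1, 2).
  b_1=1 ≤ 1
  b_2=1 ≤ 2
  b_3=2 ≤ 3
All bounds hold ⇒ YES

YES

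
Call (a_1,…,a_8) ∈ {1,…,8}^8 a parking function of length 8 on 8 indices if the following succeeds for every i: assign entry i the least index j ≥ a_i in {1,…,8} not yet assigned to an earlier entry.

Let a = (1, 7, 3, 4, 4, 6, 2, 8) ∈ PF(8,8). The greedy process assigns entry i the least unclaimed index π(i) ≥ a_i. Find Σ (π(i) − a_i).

Σπ(i) = 1+…+8 = 36; Σa = 1+7+3+4+4+6+2+8 = 35; disp = 36−35 = 1.

1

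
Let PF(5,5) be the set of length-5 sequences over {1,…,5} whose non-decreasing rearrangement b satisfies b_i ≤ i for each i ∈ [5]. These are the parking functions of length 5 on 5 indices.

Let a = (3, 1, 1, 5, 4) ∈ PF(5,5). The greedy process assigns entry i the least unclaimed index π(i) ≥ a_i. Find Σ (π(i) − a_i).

1

Σπ = 5·6/2 = 15 (π permutes [5]); Σa = 3+1+1+5+4 = 14; disp = 15−14 = 1.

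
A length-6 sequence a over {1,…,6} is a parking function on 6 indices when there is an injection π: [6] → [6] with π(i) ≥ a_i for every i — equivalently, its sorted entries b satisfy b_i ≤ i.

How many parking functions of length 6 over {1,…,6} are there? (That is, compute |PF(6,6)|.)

16807

Count = (6+1−6)·(6+1)^{6−1} = 1·16807 = 16807 (Pollak)
Check (2,3,5,1,3,2) → sorted (1,2,2,3,3,5): b_i ≤ i ∀i, a PF.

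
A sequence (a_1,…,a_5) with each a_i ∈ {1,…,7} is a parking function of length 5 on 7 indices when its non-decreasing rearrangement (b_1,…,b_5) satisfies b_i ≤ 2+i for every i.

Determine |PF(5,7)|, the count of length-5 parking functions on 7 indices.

12288

|PF| = (8−5)·8^(5−1) = 3×4096 = 12288 [KW]
Example (5,5,5,3,1) → sorted (1,3,5,5,5): b_i ≤ 2+i ∀i, a PF.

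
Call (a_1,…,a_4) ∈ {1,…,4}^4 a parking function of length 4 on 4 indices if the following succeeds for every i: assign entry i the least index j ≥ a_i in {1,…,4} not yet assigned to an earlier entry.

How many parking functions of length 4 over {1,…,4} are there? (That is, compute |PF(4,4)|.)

125

#PF = (5−4)·5^(4−1) = 1×125 = 125
E.g. (4,3,1,2) → sorted (1,2,3,4): b_i ≤ i ∀i, a PF.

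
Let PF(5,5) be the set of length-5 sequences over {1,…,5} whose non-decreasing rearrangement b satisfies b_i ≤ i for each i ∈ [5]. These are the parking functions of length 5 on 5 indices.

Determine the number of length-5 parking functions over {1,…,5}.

1296

Count = (5−5+1)·(5+1)^(5−1) = 1·1296 = 1296 (Konheim–Weiss)
One tuple (1,2,5,3,1) → sorted (1,1,2,3,5): b_i ≤ i ∀i, a PF.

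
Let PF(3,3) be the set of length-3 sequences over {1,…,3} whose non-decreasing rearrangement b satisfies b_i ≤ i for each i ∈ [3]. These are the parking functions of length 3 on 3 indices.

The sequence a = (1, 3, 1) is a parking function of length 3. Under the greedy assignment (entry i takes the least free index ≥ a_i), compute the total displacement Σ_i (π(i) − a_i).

1

Σπ(i) = 1+…+3 = 6; Σa = 1+3+1 = 5; disp = 6−5 = 1.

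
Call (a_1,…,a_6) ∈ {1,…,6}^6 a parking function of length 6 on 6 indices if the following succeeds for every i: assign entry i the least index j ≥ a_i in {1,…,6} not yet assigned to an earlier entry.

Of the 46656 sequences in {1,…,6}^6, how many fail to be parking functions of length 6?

29849

#PF = (7−6)·7^(6−1) = 1 · 16807 = 16807 [KW]
One tuple (6,3,3,5,6,4) → sorted (3,3,4,5,6,6): b_1=3>1, not a PF.
Total 46656; non-PF = 46656−16807 = 29849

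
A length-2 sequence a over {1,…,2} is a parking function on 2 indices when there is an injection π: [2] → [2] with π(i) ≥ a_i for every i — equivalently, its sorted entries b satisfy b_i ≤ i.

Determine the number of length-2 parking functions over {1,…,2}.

|PF(2,2)| = (2−2+1)·(2+1)^(2−1) = 1 · 3 = 3 [KW]
Check (1,2) → sorted (1,2): b_i ≤ i ∀i, a PF.

3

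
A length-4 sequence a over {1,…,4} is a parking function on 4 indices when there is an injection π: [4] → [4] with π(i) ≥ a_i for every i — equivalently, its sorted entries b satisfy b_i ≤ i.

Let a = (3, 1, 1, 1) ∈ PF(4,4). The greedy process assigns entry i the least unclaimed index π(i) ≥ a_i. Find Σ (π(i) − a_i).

4

Σπ = 4·5/2 = 10 (π permutes [4]); Σa = 3+1+1+1 = 6; disp = 10−6 = 4.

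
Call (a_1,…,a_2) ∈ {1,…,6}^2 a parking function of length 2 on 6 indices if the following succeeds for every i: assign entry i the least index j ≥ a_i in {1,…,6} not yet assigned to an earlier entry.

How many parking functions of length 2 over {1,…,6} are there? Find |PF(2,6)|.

35

|PF| = (7−2)·7^(2−1) = 5 · 7 = 35 (Konheim–Weiss)
Example (2,5) → sorted (2,5): b_i ≤ 4+i ∀i, a PF.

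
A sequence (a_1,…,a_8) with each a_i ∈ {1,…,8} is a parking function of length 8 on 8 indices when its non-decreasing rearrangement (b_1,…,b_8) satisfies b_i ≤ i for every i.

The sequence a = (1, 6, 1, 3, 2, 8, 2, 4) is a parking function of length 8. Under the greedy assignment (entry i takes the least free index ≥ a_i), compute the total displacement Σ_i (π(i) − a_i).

9

Σπ = 8·9/2 = 36 (π permutes [8]); Σa = 1+6+1+3+2+8+2+4 = 27; disp = 36−27 = 9.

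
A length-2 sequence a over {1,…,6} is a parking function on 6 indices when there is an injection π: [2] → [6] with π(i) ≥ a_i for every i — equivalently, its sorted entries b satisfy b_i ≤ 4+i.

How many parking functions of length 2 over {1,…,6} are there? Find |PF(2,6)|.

#PF = (7−2)·7^(2−1) = 5·7 = 35 (Konheim–Weiss)
Example (2,3) → sorted (2,3): b_i ≤ 4+i ∀i, a PF.

35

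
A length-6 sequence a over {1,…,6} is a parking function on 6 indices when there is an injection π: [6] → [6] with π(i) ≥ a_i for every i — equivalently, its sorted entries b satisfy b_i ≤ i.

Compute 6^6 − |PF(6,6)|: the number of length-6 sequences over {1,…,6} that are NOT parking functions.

|PF| = 1·7^5 = 1×16807 = 16807
Check (4,5,6,2,5,6) → sorted (2,4,5,5,6,6): b_1=2>1, not a PF.
Total 46656; non-PF = 46656−16807 = 29849

29849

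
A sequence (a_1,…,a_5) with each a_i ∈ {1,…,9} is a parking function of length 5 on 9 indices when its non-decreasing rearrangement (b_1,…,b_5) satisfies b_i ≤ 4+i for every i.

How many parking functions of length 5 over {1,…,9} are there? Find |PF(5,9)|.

50000

#PF = (10−5)·10^(5−1) = 5·10000 = 50000 (Pollak)
Example (7,2,1,3,5) → sorted (1,2,3,5,7): b_i ≤ 4+i ∀i, a PF.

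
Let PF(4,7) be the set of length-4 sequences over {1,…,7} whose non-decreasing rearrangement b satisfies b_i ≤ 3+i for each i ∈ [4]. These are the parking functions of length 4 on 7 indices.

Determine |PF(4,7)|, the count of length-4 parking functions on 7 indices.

#PF = (7−4+1)·(7+1)^(4−1) = 4 · 512 = 2048 [KW]
Example (5,3,3,5) → sorted (3,3,5,5): b_i ≤ 3+i ∀i, a PF.

2048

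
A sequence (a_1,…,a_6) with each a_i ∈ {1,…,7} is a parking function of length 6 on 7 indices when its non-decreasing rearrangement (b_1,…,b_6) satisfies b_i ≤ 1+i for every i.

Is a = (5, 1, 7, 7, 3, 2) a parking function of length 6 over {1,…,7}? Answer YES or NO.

NO

Sorted: b = (1, 2, 3, 5, 7, 7).
  b_1=1 ≤ 2
  b_2=2 ≤ 3
  b_3=3 ≤ 4
  b_4=5 ≤ 5
  b_5=7 > 6
  fails at i=5 ⇒ NO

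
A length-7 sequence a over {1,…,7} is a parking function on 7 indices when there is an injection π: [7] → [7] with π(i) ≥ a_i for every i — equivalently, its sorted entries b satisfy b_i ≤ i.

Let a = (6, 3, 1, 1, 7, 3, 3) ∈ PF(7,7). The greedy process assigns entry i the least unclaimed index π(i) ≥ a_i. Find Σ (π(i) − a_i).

4

Σπ(i) = 1+…+7 = 28; Σa = 6+3+1+1+7+3+3 = 24; disp = 28−24 = 4.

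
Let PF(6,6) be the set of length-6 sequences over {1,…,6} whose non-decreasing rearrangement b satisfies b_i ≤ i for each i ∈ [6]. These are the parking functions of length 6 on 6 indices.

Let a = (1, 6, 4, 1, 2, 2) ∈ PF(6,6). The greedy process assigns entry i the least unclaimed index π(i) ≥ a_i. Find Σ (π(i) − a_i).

5

Σπ = 21 ({1..6} each once); Σa = 1+6+4+1+2+2 = 16; disp = 21−16 = 5.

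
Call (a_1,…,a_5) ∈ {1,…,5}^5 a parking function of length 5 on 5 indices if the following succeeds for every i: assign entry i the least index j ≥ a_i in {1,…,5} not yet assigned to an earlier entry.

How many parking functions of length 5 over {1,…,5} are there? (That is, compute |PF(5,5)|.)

1296

|PF| = (5+1−5)·(5+1)^{5−1} = 1×1296 = 1296
E.g. (2,4,1,1,4) → sorted (1,1,2,4,4): b_i ≤ i ∀i, a PF.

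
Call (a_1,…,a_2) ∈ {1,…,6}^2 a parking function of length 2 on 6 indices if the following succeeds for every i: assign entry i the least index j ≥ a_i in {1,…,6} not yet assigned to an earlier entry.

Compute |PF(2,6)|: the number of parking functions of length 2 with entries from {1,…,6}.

|PF(2,6)| = (6+1−2)·(6+1)^{2−1} = 5×7 = 35 (Konheim–Weiss)
Example (2,4) → sorted (2,4): b_i ≤ 4+i ∀i, a PF.

35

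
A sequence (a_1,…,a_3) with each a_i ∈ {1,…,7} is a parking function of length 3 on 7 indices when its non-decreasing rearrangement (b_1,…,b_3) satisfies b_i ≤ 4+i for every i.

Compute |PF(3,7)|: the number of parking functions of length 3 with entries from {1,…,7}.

320

|PF| = (7−3+1)·(7+1)^(3−1) = 5·64 = 320 (Konheim–Weiss)
Check (3,3,2) → sorted (2,3,3): b_i ≤ 4+i ∀i, a PF.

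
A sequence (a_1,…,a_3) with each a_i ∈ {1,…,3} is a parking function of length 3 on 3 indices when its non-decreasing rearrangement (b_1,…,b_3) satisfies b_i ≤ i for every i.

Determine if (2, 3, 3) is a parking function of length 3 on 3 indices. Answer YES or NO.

NO

Rearranged: b = (2, 3, 3).
  b_1=2 > 1
  fails at i=1 ⇒ NO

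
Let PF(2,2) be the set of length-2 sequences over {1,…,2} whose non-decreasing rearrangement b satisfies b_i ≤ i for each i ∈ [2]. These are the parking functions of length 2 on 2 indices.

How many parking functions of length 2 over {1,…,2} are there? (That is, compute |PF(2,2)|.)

3

|PF(2,2)| = (2−2+1)·(2+1)^(2−1) = 1·3 = 3 [KW]
Example (1,1) → sorted (1,1): b_i ≤ i ∀i, a PF.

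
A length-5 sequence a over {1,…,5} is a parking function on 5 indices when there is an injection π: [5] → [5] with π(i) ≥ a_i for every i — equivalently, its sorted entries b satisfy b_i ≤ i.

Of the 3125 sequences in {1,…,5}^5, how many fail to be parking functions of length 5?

|PF(5,5)| = 1·6^4 = 1 · 1296 = 1296
Example (5,4,4,1,4) → sorted (1,4,4,4,5): b_2=4>2, not a PF.
So 3125 − 1296 = 1829 fail.

1829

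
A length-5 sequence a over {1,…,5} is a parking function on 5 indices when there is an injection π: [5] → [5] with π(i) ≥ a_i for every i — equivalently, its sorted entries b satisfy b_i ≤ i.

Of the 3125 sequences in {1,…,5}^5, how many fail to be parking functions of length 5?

|PF| = (5−5+1)·(5+1)^(5−1) = 1×1296 = 1296 [KW]
Check (3,1,3,4,3) → sorted (1,3,3,3,4): b_2=3>2, not a PF.
So 3125 − 1296 = 1829 fail.

1829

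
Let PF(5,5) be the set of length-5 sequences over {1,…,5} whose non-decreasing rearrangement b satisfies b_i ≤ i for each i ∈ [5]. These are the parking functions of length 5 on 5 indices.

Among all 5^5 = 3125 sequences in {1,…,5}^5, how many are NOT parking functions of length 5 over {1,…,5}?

1829

#PF = (6−5)·6^(5−1) = 1 · 1296 = 1296
E.g. (5,5,5,5,5) → sorted (5,5,5,5,5): b_1=5>1, not a PF.
So 3125 − 1296 = 1829 fail.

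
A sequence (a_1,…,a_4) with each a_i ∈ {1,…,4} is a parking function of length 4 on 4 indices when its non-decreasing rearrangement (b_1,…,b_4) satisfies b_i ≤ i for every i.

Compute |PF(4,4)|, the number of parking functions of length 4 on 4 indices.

Count = (4+1−4)·(4+1)^{4−1} = 1·125 = 125
One tuple (1,2,4,1) → sorted (1,1,2,4): b_i ≤ i ∀i, a PF.

125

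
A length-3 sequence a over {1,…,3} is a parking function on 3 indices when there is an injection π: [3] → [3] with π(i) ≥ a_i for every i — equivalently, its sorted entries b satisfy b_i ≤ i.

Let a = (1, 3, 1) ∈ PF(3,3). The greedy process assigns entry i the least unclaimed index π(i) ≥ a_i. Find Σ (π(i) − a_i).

1

Σπ = 6 ({1..3} each once); Σa = 1+3+1 = 5; disp = 6−5 = 1.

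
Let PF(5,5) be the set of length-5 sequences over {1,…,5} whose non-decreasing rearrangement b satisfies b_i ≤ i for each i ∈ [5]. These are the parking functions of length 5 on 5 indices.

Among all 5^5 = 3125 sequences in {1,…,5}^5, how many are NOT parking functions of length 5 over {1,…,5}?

#PF = (6−5)·6^(5−1) = 1 · 1296 = 1296 [KW]
Example (5,4,5,5,4) → sorted (4,4,5,5,5): b_1=4>1, not a PF.
5^5 − 1296 = 3125 − 1296 = 1829

1829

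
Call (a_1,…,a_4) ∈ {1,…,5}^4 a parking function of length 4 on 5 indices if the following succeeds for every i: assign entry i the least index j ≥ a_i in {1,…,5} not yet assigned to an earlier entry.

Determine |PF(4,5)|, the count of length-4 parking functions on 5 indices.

#PF = 2·6^3 = 2×216 = 432
Check (2,5,3,1) → sorted (1,2,3,5): b_i ≤ 1+i ∀i, a PF.

432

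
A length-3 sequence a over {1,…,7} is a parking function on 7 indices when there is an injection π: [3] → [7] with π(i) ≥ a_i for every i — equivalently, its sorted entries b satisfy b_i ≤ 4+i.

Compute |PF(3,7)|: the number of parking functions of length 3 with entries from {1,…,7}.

320

#PF = (8−3)·8^(3−1) = 5 · 64 = 320 (Konheim–Weiss)
Example (5,1,2) → sorted (1,2,5): b_i ≤ 4+i ∀i, a PF.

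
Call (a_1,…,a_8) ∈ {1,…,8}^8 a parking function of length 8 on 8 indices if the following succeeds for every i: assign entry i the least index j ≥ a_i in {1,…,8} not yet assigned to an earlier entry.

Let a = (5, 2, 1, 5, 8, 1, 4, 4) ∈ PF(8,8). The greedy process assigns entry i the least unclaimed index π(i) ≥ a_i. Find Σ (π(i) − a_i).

Σπ = 8·9/2 = 36 (π permutes [8]); Σa = 5+2+1+5+8+1+4+4 = 30; disp = 36−30 = 6.

6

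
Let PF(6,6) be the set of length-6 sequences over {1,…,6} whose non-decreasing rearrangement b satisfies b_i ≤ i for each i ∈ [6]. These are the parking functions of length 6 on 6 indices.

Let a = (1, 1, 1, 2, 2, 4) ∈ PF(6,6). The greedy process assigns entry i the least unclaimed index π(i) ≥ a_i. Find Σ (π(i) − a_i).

Σπ(i) = 1+…+6 = 21; Σa = 1+1+1+2+2+4 = 11; disp = 21−11 = 10.

10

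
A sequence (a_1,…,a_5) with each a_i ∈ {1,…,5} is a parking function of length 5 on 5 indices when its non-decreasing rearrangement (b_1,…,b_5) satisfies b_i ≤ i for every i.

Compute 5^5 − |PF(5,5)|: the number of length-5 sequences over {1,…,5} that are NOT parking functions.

1829

#PF = (6−5)·6^(5−1) = 1×1296 = 1296 [KW]
One tuple (3,5,5,2,4) → sorted (2,3,4,5,5): b_1=2>1, not a PF.
5^5 − 1296 = 3125 − 1296 = 1829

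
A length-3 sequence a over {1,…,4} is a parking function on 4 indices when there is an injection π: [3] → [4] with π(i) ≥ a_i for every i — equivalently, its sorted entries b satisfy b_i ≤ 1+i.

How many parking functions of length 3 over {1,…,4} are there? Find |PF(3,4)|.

#PF = (4−3+1)·(4+1)^(3−1) = 2×25 = 50 (Pollak)
Example (2,1,2) → sorted (1,2,2): b_i ≤ 1+i ∀i, a PF.

50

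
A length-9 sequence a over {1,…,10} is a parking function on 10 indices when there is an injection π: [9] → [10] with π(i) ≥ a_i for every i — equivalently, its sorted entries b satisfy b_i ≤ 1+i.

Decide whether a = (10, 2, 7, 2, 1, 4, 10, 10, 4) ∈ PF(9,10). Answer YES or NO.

Order a: b = (1, 2, 2, 4, 4, 7, 10, 10, 10).
  b_1=1 ≤ 2
  b_2=2 ≤ 3
  b_3=2 ≤ 4
  b_4=4 ≤ 5
  b_5=4 ≤ 6
  b_6=7 ≤ 7
  b_7=10 > 8
  fails at i=7 ⇒ NO

NO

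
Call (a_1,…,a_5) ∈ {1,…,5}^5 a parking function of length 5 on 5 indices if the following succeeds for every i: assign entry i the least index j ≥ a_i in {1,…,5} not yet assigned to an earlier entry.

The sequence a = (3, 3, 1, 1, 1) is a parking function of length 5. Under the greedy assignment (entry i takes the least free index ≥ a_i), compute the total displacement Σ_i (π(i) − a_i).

6

Σπ = 15 ({1..5} each once); Σa = 3+3+1+1+1 = 9; disp = 15−9 = 6.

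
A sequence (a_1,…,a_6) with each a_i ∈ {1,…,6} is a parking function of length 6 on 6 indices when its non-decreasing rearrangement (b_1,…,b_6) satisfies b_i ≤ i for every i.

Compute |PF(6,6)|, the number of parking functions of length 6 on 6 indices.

|PF| = 1·7^5 = 1 · 16807 = 16807
One tuple (2,6,4,3,1,2) → sorted (1,2,2,3,4,6): b_i ≤ i ∀i, a PF.

16807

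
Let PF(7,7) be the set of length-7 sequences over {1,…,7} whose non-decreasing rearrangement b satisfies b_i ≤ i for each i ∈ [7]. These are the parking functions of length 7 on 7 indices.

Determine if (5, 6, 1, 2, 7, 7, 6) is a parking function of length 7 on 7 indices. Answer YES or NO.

Sorted: b = (1, 2, 5, 6, 6, 7, 7).
  b_1=1 ≤ 1
  b_2=2 ≤ 2
  b_3=5 > 3
  fails at i=3 ⇒ NO

NO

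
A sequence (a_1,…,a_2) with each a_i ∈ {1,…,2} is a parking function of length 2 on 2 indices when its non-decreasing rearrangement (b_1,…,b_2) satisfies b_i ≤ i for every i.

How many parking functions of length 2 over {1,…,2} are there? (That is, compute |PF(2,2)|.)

3

|PF(2,2)| = (2−2+1)·(2+1)^(2−1) = 1×3 = 3 (Konheim–Weiss)
E.g. (1,1) → sorted (1,1): b_i ≤ i ∀i, a PF.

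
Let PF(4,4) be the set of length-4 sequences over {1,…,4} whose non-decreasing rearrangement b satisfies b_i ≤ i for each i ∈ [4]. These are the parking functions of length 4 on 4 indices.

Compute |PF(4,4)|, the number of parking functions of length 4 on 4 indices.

|PF| = (4−4+1)·(4+1)^(4−1) = 1·125 = 125 (Pollak)
One tuple (1,2,2,1) → sorted (1,1,2,2): b_i ≤ i ∀i, a PF.

125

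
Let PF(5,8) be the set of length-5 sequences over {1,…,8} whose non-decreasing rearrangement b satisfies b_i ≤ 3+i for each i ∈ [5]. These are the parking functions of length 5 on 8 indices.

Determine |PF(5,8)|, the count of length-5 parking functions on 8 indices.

26244

|PF| = (8−5+1)·(8+1)^(5−1) = 4×6561 = 26244 (Konheim–Weiss)
Check (8,1,5,4,7) → sorted (1,4,5,7,8): b_i ≤ 3+i ∀i, a PF.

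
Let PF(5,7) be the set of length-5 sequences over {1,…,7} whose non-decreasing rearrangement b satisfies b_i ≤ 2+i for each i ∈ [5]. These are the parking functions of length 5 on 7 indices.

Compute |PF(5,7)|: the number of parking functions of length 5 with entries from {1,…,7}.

|PF(5,7)| = (8−5)·8^(5−1) = 3×4096 = 12288 (Pollak)
E.g. (3,4,7,3,1) → sorted (1,3,3,4,7): b_i ≤ 2+i ∀i, a PF.

12288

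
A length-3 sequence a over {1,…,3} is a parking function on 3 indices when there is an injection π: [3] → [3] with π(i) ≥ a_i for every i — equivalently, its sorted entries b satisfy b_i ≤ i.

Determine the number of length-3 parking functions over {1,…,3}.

16

|PF| = (4−3)·4^(3−1) = 1·16 = 16 [KW]
E.g. (2,1,2) → sorted (1,2,2): b_i ≤ i ∀i, a PF.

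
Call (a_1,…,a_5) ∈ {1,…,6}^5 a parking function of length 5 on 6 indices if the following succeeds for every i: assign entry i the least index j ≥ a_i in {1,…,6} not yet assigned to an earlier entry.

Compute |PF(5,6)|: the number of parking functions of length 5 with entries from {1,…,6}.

4802

|PF| = (6+1−5)·(6+1)^{5−1} = 2×2401 = 4802
E.g. (3,5,3,2,6) → sorted (2,3,3,5,6): b_i ≤ 1+i ∀i, a PF.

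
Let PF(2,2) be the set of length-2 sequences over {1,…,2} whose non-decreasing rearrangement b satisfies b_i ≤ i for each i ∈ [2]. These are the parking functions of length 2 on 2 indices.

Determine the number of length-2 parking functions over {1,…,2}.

3

#PF = (2+1−2)·(2+1)^{2−1} = 1 · 3 = 3 [KW]
Example (1,2) → sorted (1,2): b_i ≤ i ∀i, a PF.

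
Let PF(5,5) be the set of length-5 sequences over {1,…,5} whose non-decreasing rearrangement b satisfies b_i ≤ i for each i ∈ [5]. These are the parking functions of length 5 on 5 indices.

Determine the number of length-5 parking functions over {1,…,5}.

1296

|PF(5,5)| = (5+1−5)·(5+1)^{5−1} = 1×1296 = 1296 (Konheim–Weiss)
Example (2,2,5,1,3) → sorted (1,2,2,3,5): b_i ≤ i ∀i, a PF.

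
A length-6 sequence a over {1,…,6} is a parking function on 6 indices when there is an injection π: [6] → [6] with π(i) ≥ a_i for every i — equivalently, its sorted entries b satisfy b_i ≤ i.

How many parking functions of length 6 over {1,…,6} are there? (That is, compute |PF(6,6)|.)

16807

#PF = (6−6+1)·(6+1)^(6−1) = 1×16807 = 16807 (Pollak)
E.g. (4,4,6,3,1,2) → sorted (1,2,3,4,4,6): b_i ≤ i ∀i, a PF.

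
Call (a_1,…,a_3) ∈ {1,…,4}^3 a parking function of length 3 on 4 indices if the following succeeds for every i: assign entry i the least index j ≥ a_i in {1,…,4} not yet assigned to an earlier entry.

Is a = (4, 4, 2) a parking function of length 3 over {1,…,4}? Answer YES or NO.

Sorted: b = (2, 4, 4).
  b_1=2 ≤ 2
  b_2=4 > 3
  fails at i=2 ⇒ NO

NO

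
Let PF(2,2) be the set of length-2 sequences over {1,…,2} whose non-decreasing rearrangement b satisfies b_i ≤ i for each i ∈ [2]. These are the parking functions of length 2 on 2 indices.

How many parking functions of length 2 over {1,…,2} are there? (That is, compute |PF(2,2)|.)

#PF = 1·3^1 = 1×3 = 3 (Konheim–Weiss)
Example (1,1) → sorted (1,1): b_i ≤ i ∀i, a PF.

3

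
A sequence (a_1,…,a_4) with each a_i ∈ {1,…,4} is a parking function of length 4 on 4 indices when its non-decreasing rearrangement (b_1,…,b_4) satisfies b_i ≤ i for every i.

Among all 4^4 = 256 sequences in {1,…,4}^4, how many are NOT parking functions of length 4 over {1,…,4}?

Count = (4+1−4)·(4+1)^{4−1} = 1·125 = 125 [KW]
Example (3,4,3,3) → sorted (3,3,3,4): b_1=3>1, not a PF.
So 256 − 125 = 131 fail.

131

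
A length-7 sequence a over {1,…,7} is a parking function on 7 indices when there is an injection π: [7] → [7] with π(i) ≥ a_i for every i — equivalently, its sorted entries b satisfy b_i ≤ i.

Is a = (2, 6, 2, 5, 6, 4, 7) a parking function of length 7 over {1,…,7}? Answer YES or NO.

Order a: b = (2, 2, 4, 5, 6, 6, 7).
  b_1=2 > 1
  fails at i=1 ⇒ NO

NO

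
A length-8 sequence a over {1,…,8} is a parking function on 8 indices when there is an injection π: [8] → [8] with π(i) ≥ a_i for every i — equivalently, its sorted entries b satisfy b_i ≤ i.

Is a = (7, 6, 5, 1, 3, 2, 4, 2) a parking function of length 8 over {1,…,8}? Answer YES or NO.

Rearranged: b = (1, 2, 2, 3, 4, 5, 6, 7).
  b_1=1 ≤ 1
  b_2=2 ≤ 2
  b_3=2 ≤ 3
  b_4=3 ≤ 4
  b_5=4 ≤ 5
  b_6=5 ≤ 6
  b_7=6 ≤ 7
  b_8=7 ≤ 8
All bounds hold ⇒ YES

YES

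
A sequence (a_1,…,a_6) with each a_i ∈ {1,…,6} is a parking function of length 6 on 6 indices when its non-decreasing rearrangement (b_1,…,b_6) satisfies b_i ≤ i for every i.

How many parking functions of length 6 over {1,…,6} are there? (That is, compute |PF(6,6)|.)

#PF = (6+1−6)·(6+1)^{6−1} = 1 · 16807 = 16807 (Pollak)
One tuple (2,2,5,6,1,3) → sorted (1,2,2,3,5,6): b_i ≤ i ∀i, a PF.

16807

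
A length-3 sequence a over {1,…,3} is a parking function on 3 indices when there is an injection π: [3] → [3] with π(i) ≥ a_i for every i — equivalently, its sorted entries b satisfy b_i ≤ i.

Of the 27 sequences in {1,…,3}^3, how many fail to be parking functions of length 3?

11

Count = (4−3)·4^(3−1) = 1 · 16 = 16 [KW]
E.g. (3,2,2) → sorted (2,2,3): b_1=2>1, not a PF.
3^3 − 16 = 27 − 16 = 11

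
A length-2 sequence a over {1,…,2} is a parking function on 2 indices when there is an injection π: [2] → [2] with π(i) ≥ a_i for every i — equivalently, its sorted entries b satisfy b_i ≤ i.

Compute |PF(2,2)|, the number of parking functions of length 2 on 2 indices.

3

|PF(2,2)| = (3−2)·3^(2−1) = 1×3 = 3 (Pollak)
One tuple (2,1) → sorted (1,2): b_i ≤ i ∀i, a PF.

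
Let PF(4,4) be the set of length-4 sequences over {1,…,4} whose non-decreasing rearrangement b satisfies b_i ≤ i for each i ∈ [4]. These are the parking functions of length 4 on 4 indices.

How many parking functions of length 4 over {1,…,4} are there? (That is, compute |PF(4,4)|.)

Count = (4−4+1)·(4+1)^(4−1) = 1 · 125 = 125 (Pollak)
Check (1,1,4,2) → sorted (1,1,2,4): b_i ≤ i ∀i, a PF.

125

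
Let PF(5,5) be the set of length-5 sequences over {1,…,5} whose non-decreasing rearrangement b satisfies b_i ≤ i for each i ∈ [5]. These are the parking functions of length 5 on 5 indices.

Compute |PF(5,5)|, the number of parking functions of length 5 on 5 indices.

#PF = (6−5)·6^(5−1) = 1 · 1296 = 1296 [KW]
Example (1,2,4,3,2) → sorted (1,2,2,3,4): b_i ≤ i ∀i, a PF.

1296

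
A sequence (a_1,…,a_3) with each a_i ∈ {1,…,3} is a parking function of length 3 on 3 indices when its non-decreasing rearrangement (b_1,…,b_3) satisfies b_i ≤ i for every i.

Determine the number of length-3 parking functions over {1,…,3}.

Count = (3+1−3)·(3+1)^{3−1} = 1×16 = 16 (Pollak)
E.g. (1,1,2) → sorted (1,1,2): b_i ≤ i ∀i, a PF.

16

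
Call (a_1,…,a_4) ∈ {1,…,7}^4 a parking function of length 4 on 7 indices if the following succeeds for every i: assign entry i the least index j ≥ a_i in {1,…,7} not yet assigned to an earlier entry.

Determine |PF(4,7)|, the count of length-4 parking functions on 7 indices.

#PF = (8−4)·8^(4−1) = 4·512 = 2048 [KW]
One tuple (3,3,1,2) → sorted (1,2,3,3): b_i ≤ 3+i ∀i, a PF.

2048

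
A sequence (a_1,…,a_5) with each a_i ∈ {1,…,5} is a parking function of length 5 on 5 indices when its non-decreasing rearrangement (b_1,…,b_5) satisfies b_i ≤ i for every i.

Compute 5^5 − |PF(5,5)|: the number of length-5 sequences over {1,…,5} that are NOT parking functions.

|PF(5,5)| = 1·6^4 = 1·1296 = 1296
Example (5,2,3,2,5) → sorted (2,2,3,5,5): b_1=2>1, not a PF.
So 3125 − 1296 = 1829 fail.

1829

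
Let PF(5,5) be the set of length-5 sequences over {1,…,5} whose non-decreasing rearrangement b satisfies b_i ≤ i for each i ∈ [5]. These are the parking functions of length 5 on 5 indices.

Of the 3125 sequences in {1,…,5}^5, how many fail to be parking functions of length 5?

#PF = (5+1−5)·(5+1)^{5−1} = 1 · 1296 = 1296
Example (5,5,5,3,3) → sorted (3,3,5,5,5): b_1=3>1, not a PF.
5^5 − 1296 = 3125 − 1296 = 1829

1829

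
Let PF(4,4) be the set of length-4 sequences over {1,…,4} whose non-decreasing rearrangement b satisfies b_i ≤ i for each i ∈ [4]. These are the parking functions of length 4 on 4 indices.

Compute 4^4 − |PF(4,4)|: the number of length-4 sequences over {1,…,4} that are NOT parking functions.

131

Count = (4+1−4)·(4+1)^{4−1} = 1×125 = 125
E.g. (4,3,4,4) → sorted (3,4,4,4): b_1=3>1, not a PF.
So 256 − 125 = 131 fail.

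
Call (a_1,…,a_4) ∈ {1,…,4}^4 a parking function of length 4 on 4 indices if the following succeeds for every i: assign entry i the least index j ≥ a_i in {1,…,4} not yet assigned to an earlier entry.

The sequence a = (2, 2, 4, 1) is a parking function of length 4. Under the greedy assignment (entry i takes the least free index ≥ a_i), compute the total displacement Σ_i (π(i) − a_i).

1

Σπ(i) = 1+…+4 = 10; Σa = 2+2+4+1 = 9; disp = 10−9 = 1.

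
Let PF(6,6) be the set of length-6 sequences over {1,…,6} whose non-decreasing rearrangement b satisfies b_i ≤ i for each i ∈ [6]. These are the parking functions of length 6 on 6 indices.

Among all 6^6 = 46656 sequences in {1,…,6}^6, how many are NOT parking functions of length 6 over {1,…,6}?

29849

|PF| = (6+1−6)·(6+1)^{6−1} = 1 · 16807 = 16807 (Konheim–Weiss)
Check (1,2,4,5,6,6) → sorted (1,2,4,5,6,6): b_3=4>3, not a PF.
6^6 − 16807 = 46656 − 16807 = 29849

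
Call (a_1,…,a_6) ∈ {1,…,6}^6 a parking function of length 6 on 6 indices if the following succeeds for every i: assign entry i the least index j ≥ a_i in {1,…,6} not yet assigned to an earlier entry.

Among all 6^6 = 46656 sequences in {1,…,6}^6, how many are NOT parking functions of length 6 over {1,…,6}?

29849

#PF = 1·7^5 = 1 · 16807 = 16807 (Pollak)
Example (3,4,1,6,1,6) → sorted (1,1,3,4,6,6): b_5=6>5, not a PF.
So 46656 − 16807 = 29849 fail.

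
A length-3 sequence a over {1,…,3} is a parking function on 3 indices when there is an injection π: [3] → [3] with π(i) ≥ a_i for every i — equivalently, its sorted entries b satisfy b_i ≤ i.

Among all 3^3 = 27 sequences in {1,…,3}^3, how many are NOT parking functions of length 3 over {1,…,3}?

11

Count = (3+1−3)·(3+1)^{3−1} = 1 · 16 = 16 [KW]
Check (3,2,3) → sorted (2,3,3): b_1=2>1, not a PF.
3^3 − 16 = 27 − 16 = 11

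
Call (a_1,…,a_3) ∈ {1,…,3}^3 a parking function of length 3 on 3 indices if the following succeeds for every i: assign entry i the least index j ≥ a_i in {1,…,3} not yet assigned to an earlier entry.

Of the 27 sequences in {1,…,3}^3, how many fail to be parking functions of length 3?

|PF| = (4−3)·4^(3−1) = 1·16 = 16
Check (3,3,1) → sorted (1,3,3): b_2=3>2, not a PF.
So 27 − 16 = 11 fail.

11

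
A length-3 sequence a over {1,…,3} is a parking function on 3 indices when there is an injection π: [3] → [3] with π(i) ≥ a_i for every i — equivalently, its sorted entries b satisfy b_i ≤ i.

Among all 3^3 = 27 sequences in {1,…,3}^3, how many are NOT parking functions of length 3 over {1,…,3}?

11

|PF(3,3)| = 1·4^2 = 1×16 = 16 (Pollak)
One tuple (3,3,2) → sorted (2,3,3): b_1=2>1, not a PF.
3^3 − 16 = 27 − 16 = 11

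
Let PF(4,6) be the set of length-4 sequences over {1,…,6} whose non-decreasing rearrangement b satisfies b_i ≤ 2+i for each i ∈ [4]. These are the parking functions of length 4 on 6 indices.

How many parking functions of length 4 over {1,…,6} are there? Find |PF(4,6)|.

|PF| = (6+1−4)·(6+1)^{4−1} = 3×343 = 1029 [KW]
E.g. (5,1,6,3) → sorted (1,3,5,6): b_i ≤ 2+i ∀i, a PF.

1029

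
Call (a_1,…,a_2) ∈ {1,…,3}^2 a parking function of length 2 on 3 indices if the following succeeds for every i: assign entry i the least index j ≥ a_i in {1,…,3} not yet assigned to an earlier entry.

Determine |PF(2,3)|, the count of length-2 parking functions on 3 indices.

8

Count = (4−2)·4^(2−1) = 2×4 = 8 (Pollak)
Check (2,2) → sorted (2,2): b_i ≤ 1+i ∀i, a PF.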